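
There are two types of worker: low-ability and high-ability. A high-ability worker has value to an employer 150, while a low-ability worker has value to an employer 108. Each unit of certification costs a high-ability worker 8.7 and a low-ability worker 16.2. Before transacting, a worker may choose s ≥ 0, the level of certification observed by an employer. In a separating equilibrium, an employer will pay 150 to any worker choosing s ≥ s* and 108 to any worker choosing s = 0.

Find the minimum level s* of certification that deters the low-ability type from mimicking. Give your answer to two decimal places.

A low-ability worker choosing s = 0 receives 108.
Imitating at s* instead would pay 150 at cost 16.2·s*, netting 150 − 16.2·s*.
Indifference: 108 = 150 − 16.2·s*, so s* = (150 − 108) / 16.2 ≈ 2.59.
This is the low-ability type's binding incentive-compatibility constraint; any s ≥ 2.59 sustains separation on that side.

2.59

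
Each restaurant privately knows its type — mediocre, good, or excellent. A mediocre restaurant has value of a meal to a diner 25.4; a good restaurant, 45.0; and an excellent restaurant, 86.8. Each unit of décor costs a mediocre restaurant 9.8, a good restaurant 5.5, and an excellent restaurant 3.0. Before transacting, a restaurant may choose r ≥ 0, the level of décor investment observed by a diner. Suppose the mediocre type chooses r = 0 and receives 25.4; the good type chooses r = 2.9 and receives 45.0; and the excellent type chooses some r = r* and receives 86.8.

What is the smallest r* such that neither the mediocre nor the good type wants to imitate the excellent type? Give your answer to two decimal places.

10.50

Good type (on-path payoff 45.0 − 5.5×2.9 = 29.05) won't mimic when 29.05 ≥ 86.8 − 5.5·r*, i.e. r* ≥ 10.50.
Mediocre type (on-path payoff 25.4) won't mimic when 25.4 ≥ 86.8 − 9.8·r*, i.e. r* ≥ 6.27.
Both must hold, so r* = max(6.27, 10.50) = 10.50. The good type's constraint binds.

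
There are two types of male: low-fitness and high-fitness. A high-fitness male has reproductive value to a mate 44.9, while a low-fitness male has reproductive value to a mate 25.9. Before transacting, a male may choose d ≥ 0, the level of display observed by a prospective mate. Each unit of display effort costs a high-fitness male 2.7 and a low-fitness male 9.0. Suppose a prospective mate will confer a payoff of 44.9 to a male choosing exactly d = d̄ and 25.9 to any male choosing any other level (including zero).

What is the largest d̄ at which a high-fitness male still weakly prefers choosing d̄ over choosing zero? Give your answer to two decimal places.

Choosing d̄ yields the high-fitness type 44.9 − 2.7·d̄; choosing zero yields 25.9.
The high-fitness type is indifferent at 44.9 − 2.7·d̄ = 25.9, i.e. d̄ = (44.9 − 25.9) / 2.7 ≈ 7.04.
For any d̄ above 7.04 the high-fitness type would rather pool at zero, so separation collapses.

7.04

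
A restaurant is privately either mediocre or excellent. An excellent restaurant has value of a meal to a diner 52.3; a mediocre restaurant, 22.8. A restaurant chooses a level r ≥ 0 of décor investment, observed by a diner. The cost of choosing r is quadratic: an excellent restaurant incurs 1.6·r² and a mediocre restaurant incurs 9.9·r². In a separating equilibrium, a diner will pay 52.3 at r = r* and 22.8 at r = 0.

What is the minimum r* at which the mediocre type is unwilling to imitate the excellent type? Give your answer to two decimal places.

1.73

The mediocre type at r = 0 receives 22.8; imitating at r* yields 52.3 − 9.9·r*².
Indifference: 22.8 = 52.3 − 9.9·r*², so r*² = (52.3 − 22.8) / 9.9 ≈ 2.9798.
r* = √2.9798 ≈ 1.73.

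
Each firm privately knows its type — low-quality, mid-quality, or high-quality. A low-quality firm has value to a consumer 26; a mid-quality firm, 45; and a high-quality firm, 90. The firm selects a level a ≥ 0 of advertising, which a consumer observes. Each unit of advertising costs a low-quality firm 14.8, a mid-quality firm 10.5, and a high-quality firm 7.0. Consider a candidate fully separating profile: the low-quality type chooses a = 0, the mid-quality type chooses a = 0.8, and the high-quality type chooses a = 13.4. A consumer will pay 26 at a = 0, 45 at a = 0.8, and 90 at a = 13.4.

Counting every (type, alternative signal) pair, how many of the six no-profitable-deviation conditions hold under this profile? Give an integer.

3

Low-quality (own payoff 26): to a=0.8 gives 45 − 14.8×0.8 = 33.16 → profitable ✗; to a=13.4 gives 90 − 14.8×13.4 = -108.32 → no gain ✓.
Mid-quality (own payoff 45 − 10.5×0.8 = 36.6): to a=0 gives 26 → no gain ✓; to a=13.4 gives 90 − 10.5×13.4 = -50.7 → no gain ✓.
High-quality (own payoff 90 − 7.0×13.4 = -3.8): to a=0 gives 26 → profitable ✗; to a=0.8 gives 45 − 7.0×0.8 = 39.4 → profitable ✗.
3 of the 6 constraints hold; not an equilibrium.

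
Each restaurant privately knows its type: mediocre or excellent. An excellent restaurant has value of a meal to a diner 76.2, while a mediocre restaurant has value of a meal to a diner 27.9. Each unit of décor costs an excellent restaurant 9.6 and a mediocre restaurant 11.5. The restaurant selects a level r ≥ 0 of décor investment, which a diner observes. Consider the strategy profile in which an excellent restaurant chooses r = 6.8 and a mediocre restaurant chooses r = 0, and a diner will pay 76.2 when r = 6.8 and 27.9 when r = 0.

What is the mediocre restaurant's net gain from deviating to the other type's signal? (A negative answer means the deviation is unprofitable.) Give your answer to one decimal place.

Playing r = 0 the mediocre restaurant receives 27.9.
Deviating to r = 6.8 brings payment 76.2 at cost 11.5 × 6.8 = 78.2, netting -2.
Gain from deviating: -2 − 27.9 = -29.9.
The gain is negative, so the mediocre type's incentive-compatibility constraint is satisfied.

-29.9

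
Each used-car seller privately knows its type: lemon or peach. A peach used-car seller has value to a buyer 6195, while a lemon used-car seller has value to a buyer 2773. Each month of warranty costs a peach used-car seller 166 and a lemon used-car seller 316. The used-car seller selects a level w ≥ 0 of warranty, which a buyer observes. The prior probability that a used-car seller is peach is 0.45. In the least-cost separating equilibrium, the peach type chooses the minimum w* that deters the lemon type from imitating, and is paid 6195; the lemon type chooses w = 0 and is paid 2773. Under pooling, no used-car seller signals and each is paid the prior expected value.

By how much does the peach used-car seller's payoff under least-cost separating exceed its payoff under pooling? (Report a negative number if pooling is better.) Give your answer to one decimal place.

Least-cost separating signal: w* solves 2773 = 6195 − 316·w*, so w* = (6195 − 2773)/316 ≈ 10.8291.
Peach type's separating payoff: 6195 − 166 × w* = 6195 − 166 × (6195 − 2773)/316 = 6195 − 568052/316 ≈ 4397.367.
Pooling payoff: 0.45 × 6195 + 0.55 × 2773 = 4312.9.
Difference: 4397.367 − 4312.9 = 84.467, i.e. 84.5 to one decimal place.
The peach type prefers to separate.

84.5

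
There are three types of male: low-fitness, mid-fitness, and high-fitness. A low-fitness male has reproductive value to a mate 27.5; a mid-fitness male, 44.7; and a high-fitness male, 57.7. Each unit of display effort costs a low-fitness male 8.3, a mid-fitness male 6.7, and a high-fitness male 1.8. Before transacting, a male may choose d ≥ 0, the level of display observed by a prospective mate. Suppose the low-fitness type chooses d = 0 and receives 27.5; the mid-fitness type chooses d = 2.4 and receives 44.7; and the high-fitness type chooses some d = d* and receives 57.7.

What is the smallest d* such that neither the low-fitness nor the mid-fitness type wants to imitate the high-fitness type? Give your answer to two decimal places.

4.34

Low-fitness type (on-path payoff 27.5) won't mimic when 27.5 ≥ 57.7 − 8.3·d*, i.e. d* ≥ 3.64.
Mid-fitness type (on-path payoff 44.7 − 6.7×2.4 = 28.62) won't mimic when 28.62 ≥ 57.7 − 6.7·d*, i.e. d* ≥ 4.34.
Both must hold, so d* = max(3.64, 4.34) = 4.34. The mid-fitness type's constraint binds.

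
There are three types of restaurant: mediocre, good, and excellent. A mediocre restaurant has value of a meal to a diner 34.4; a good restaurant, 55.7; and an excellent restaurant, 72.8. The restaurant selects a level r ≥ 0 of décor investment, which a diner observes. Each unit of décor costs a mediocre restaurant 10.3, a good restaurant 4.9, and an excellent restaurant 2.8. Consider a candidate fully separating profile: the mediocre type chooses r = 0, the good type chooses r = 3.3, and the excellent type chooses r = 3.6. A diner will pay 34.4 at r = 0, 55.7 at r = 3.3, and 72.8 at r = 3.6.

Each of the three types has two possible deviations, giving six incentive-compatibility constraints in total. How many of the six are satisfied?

Mediocre (own payoff 34.4): to r=3.3 gives 55.7 − 10.3×3.3 = 21.71 → no gain ✓; to r=3.6 gives 72.8 − 10.3×3.6 = 35.72 → profitable ✗.
Excellent (own payoff 72.8 − 2.8×3.6 = 62.72): to r=0 gives 34.4 → no gain ✓; to r=3.3 gives 55.7 − 2.8×3.3 = 46.46 → no gain ✓.
Good (own payoff 55.7 − 4.9×3.3 = 39.53): to r=0 gives 34.4 → no gain ✓; to r=3.6 gives 72.8 − 4.9×3.6 = 55.16 → profitable ✗.
4 of the 6 constraints hold; not an equilibrium.

4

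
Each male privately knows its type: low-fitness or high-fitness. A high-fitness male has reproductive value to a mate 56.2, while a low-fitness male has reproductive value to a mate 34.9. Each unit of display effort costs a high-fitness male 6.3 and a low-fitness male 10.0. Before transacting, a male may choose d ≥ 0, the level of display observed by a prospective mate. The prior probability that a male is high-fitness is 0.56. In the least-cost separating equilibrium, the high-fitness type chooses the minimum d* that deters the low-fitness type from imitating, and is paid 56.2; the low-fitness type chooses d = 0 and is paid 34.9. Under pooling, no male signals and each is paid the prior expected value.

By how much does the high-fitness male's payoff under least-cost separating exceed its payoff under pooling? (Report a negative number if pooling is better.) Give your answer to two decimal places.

Least-cost separating signal: d* solves 34.9 = 56.2 − 10.0·d*, so d* = (56.2 − 34.9)/10.0 = 2.13.
High-fitness type's separating payoff: 56.2 − 6.3 × d* = 56.2 − 6.3 × (56.2 − 34.9)/10.0 = 56.2 − 134.19/10.0 = 42.781.
Pooling payoff: 0.56 × 56.2 + 0.44 × 34.9 = 46.828.
Difference: 42.781 − 46.828 = -4.047, i.e. -4.05 to two decimal places.
The high-fitness type would prefer the pooling outcome.

-4.05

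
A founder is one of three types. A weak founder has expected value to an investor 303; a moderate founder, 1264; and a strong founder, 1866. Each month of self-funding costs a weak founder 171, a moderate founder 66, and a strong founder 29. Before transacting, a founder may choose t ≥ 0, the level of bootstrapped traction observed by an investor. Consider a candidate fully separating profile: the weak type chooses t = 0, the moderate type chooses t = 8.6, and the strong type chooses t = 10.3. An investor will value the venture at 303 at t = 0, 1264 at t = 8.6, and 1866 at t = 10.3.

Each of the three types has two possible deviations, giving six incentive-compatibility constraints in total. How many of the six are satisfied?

Moderate (own payoff 1264 − 66×8.6 = 696.4): to t=0 gives 303 → no gain ✓; to t=10.3 gives 1866 − 66×10.3 = 1186.2 → profitable ✗.
Strong (own payoff 1866 − 29×10.3 = 1567.3): to t=0 gives 303 → no gain ✓; to t=8.6 gives 1264 − 29×8.6 = 1014.6 → no gain ✓.
Weak (own payoff 303): to t=8.6 gives 1264 − 171×8.6 = -206.6 → no gain ✓; to t=10.3 gives 1866 − 171×10.3 = 104.7 → no gain ✓.
5 of the 6 constraints hold; not an equilibrium.

5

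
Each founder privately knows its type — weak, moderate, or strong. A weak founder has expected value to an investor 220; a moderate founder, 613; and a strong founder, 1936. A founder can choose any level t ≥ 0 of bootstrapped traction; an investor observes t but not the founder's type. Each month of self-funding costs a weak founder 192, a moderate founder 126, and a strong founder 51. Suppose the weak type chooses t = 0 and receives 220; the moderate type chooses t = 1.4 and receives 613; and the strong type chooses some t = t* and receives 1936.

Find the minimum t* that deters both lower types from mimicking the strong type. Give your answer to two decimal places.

Moderate type (on-path payoff 613 − 126×1.4 = 436.6) won't mimic when 436.6 ≥ 1936 − 126·t*, i.e. t* ≥ 11.90.
Weak type (on-path payoff 220) won't mimic when 220 ≥ 1936 − 192·t*, i.e. t* ≥ 8.94.
Both must hold, so t* = max(8.94, 11.90) = 11.90. The moderate type's constraint binds.

11.90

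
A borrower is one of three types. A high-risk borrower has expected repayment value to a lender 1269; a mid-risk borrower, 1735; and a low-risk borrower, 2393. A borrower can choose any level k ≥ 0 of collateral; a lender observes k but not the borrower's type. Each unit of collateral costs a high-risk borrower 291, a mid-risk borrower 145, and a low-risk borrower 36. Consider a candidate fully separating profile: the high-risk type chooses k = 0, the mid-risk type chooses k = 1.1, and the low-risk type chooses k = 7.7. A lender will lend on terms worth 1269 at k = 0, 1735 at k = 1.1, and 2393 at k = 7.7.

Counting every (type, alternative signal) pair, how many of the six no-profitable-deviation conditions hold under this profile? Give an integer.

5

Mid-risk (own payoff 1735 − 145×1.1 = 1575.5): to k=0 gives 1269 → no gain ✓; to k=7.7 gives 2393 − 145×7.7 = 1276.5 → no gain ✓.
High-risk (own payoff 1269): to k=1.1 gives 1735 − 291×1.1 = 1414.9 → profitable ✗; to k=7.7 gives 2393 − 291×7.7 = 152.3 → no gain ✓.
Low-risk (own payoff 2393 − 36×7.7 = 2115.8): to k=0 gives 1269 → no gain ✓; to k=1.1 gives 1735 − 36×1.1 = 1695.4 → no gain ✓.
5 of the 6 constraints hold; not an equilibrium.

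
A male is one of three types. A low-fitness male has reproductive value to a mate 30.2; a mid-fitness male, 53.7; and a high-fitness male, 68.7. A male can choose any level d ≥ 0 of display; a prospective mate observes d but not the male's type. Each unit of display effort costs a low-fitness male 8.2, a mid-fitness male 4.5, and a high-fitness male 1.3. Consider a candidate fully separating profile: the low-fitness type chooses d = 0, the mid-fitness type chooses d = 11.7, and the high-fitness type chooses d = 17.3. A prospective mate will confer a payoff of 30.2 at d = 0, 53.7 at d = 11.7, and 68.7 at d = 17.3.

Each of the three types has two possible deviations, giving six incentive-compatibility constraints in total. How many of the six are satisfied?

5

Mid-fitness (own payoff 53.7 − 4.5×11.7 = 1.05): to d=0 gives 30.2 → profitable ✗; to d=17.3 gives 68.7 − 4.5×17.3 = -9.15 → no gain ✓.
Low-fitness (own payoff 30.2): to d=11.7 gives 53.7 − 8.2×11.7 = -42.24 → no gain ✓; to d=17.3 gives 68.7 − 8.2×17.3 = -73.16 → no gain ✓.
High-fitness (own payoff 68.7 − 1.3×17.3 = 46.21): to d=0 gives 30.2 → no gain ✓; to d=11.7 gives 53.7 − 1.3×11.7 = 38.49 → no gain ✓.
5 of the 6 constraints hold; not an equilibrium.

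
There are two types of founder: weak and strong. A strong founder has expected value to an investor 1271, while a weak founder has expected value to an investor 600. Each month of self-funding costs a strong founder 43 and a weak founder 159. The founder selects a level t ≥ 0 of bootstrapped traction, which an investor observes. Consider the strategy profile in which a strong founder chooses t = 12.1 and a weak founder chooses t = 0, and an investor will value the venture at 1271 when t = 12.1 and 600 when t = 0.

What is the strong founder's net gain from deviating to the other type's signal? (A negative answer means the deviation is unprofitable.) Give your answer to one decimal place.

Playing t = 12.1 the strong founder receives 1271 − 43 × 12.1 = 750.7.
Deviating to t = 0 yields 600 instead.
Gain from deviating: 600 − 750.7 = -150.7.
The gain is negative, so the strong type's incentive-compatibility constraint is satisfied.

-150.7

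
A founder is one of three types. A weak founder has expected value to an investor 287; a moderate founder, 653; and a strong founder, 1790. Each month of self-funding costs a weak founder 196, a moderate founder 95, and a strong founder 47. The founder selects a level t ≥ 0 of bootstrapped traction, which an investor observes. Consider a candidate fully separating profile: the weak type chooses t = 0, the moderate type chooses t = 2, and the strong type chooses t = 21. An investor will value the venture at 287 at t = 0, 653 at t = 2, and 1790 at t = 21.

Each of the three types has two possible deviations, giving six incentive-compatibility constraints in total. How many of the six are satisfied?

Weak (own payoff 287): to t=2 gives 653 − 196×2 = 261 → no gain ✓; to t=21 gives 1790 − 196×21 = -2326 → no gain ✓.
Strong (own payoff 1790 − 47×21 = 803): to t=0 gives 287 → no gain ✓; to t=2 gives 653 − 47×2 = 559 → no gain ✓.
Moderate (own payoff 653 − 95×2 = 463): to t=0 gives 287 → no gain ✓; to t=21 gives 1790 − 95×21 = -205 → no gain ✓.
6 of the 6 constraints hold; this profile is a separating equilibrium.

6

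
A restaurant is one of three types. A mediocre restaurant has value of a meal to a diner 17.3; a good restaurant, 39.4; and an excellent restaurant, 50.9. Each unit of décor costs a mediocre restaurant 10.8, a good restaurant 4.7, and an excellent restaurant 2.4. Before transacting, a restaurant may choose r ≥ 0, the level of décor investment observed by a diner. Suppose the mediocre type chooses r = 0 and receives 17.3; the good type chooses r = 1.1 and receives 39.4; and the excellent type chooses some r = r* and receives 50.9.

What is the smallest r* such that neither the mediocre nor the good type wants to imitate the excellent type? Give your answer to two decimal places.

Good type (on-path payoff 39.4 − 4.7×1.1 = 34.23) won't mimic when 34.23 ≥ 50.9 − 4.7·r*, i.e. r* ≥ 3.55.
Mediocre type (on-path payoff 17.3) won't mimic when 17.3 ≥ 50.9 − 10.8·r*, i.e. r* ≥ 3.11.
Both must hold, so r* = max(3.11, 3.55) = 3.55. The good type's constraint binds.

3.55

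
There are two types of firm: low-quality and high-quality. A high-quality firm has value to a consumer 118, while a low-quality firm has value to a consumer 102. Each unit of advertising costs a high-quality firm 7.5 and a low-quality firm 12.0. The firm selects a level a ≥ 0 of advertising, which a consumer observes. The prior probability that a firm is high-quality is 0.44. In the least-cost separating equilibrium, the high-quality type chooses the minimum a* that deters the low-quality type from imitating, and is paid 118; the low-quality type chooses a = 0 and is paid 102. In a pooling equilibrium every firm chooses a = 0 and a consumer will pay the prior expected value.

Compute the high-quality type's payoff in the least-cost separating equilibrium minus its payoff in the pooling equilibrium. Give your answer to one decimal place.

Least-cost separating signal: a* solves 102 = 118 − 12.0·a*, so a* = (118 − 102)/12.0 ≈ 1.3333.
High-quality type's separating payoff: 118 − 7.5 × a* = 118 − 7.5 × (118 − 102)/12.0 = 118 − 120/12.0 = 108.
Pooling payoff: 0.44 × 118 + 0.56 × 102 = 109.04.
Difference: 108 − 109.04 = -1.04, i.e. -1.0 to one decimal place.
The high-quality type would prefer the pooling outcome.

-1.0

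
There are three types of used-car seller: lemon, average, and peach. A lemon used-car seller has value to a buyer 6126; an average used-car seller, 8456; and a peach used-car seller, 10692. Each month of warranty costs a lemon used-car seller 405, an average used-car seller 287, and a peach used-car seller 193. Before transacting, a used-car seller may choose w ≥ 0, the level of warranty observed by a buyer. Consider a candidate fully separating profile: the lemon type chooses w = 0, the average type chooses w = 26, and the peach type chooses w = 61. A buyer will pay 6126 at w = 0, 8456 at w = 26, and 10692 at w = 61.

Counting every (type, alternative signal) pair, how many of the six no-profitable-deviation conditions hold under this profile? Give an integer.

Lemon (own payoff 6126): to w=26 gives 8456 − 405×26 = -2074 → no gain ✓; to w=61 gives 10692 − 405×61 = -14013 → no gain ✓.
Peach (own payoff 10692 − 193×61 = -1081): to w=0 gives 6126 → profitable ✗; to w=26 gives 8456 − 193×26 = 3438 → profitable ✗.
Average (own payoff 8456 − 287×26 = 994): to w=0 gives 6126 → profitable ✗; to w=61 gives 10692 − 287×61 = -6815 → no gain ✓.
3 of the 6 constraints hold; not an equilibrium.

3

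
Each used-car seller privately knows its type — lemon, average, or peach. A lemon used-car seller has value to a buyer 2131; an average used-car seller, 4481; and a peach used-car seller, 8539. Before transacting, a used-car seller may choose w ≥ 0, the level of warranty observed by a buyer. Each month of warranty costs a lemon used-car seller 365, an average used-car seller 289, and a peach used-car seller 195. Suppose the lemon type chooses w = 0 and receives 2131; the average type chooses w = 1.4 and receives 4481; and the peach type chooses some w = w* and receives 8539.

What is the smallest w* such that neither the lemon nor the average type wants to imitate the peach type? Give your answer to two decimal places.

17.56

Average type (on-path payoff 4481 − 289×1.4 = 4076.4) won't mimic when 4076.4 ≥ 8539 − 289·w*, i.e. w* ≥ 15.44.
Lemon type (on-path payoff 2131) won't mimic when 2131 ≥ 8539 − 365·w*, i.e. w* ≥ 17.56.
Both must hold, so w* = max(17.56, 15.44) = 17.56. The lemon type's constraint binds.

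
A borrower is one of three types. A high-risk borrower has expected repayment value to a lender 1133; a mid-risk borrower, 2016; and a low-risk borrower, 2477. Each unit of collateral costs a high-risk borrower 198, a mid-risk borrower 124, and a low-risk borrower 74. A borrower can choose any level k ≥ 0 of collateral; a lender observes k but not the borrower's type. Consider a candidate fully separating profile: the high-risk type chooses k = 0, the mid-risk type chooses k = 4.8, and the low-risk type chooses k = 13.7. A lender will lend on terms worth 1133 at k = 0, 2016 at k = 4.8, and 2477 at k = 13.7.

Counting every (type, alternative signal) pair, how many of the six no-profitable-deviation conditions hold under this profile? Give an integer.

5

High-risk (own payoff 1133): to k=4.8 gives 2016 − 198×4.8 = 1065.6 → no gain ✓; to k=13.7 gives 2477 − 198×13.7 = -235.6 → no gain ✓.
Low-risk (own payoff 2477 − 74×13.7 = 1463.2): to k=0 gives 1133 → no gain ✓; to k=4.8 gives 2016 − 74×4.8 = 1660.8 → profitable ✗.
Mid-risk (own payoff 2016 − 124×4.8 = 1420.8): to k=0 gives 1133 → no gain ✓; to k=13.7 gives 2477 − 124×13.7 = 778.2 → no gain ✓.
5 of the 6 constraints hold; not an equilibrium.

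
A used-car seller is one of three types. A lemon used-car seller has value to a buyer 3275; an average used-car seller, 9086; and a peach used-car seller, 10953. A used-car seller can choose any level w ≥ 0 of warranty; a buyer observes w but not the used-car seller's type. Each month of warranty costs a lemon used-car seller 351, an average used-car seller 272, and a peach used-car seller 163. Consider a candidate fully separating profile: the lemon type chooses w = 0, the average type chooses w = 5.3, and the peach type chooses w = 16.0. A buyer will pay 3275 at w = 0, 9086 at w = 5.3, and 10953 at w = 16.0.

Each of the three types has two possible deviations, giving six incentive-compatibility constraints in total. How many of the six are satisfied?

4

Average (own payoff 9086 − 272×5.3 = 7644.4): to w=0 gives 3275 → no gain ✓; to w=16.0 gives 10953 − 272×16.0 = 6601 → no gain ✓.
Peach (own payoff 10953 − 163×16.0 = 8345): to w=0 gives 3275 → no gain ✓; to w=5.3 gives 9086 − 163×5.3 = 8222.1 → no gain ✓.
Lemon (own payoff 3275): to w=5.3 gives 9086 − 351×5.3 = 7225.7 → profitable ✗; to w=16.0 gives 10953 − 351×16.0 = 5337 → profitable ✗.
4 of the 6 constraints hold; not an equilibrium.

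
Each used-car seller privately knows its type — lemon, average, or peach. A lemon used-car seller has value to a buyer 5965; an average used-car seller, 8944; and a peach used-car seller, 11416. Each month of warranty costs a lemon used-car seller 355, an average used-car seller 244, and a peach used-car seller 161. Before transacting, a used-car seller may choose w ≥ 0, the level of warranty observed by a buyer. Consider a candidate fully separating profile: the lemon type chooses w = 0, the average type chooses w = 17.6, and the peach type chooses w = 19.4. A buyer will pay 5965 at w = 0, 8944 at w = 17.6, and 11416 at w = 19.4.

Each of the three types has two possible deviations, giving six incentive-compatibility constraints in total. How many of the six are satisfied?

Lemon (own payoff 5965): to w=17.6 gives 8944 − 355×17.6 = 2696 → no gain ✓; to w=19.4 gives 11416 − 355×19.4 = 4529 → no gain ✓.
Peach (own payoff 11416 − 161×19.4 = 8292.6): to w=0 gives 5965 → no gain ✓; to w=17.6 gives 8944 − 161×17.6 = 6110.4 → no gain ✓.
Average (own payoff 8944 − 244×17.6 = 4649.6): to w=0 gives 5965 → profitable ✗; to w=19.4 gives 11416 − 244×19.4 = 6682.4 → profitable ✗.
4 of the 6 constraints hold; not an equilibrium.

4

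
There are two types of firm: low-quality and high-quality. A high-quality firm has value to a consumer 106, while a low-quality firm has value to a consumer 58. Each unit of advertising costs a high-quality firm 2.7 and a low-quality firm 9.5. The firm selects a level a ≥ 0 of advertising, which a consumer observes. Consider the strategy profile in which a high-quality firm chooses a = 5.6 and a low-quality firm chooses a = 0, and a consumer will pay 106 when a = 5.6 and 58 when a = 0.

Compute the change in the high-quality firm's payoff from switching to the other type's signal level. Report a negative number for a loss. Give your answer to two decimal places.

-32.88

Playing a = 5.6 the high-quality firm receives 106 − 2.7 × 5.6 = 90.88.
Deviating to a = 0 yields 58 instead.
Gain from deviating: 58 − 90.88 = -32.88.
The gain is negative, so the high-quality type's incentive-compatibility constraint is satisfied.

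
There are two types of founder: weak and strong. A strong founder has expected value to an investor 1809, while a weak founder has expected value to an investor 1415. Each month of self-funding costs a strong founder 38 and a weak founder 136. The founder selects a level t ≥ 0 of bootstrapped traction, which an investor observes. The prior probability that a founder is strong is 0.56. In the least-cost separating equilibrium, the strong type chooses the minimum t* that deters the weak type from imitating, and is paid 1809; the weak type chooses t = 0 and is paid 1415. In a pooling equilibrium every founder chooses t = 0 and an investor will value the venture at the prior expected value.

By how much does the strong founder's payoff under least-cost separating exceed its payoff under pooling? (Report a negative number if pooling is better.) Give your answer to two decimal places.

Least-cost separating signal: t* solves 1415 = 1809 − 136·t*, so t* = (1809 − 1415)/136 ≈ 2.8971.
Strong type's separating payoff: 1809 − 38 × t* = 1809 − 38 × (1809 − 1415)/136 = 1809 − 14972/136 ≈ 1698.9118.
Pooling payoff: 0.56 × 1809 + 0.44 × 1415 = 1635.64.
Difference: 1698.9118 − 1635.64 = 63.2718, i.e. 63.27 to two decimal places.
The strong type prefers to separate.

63.27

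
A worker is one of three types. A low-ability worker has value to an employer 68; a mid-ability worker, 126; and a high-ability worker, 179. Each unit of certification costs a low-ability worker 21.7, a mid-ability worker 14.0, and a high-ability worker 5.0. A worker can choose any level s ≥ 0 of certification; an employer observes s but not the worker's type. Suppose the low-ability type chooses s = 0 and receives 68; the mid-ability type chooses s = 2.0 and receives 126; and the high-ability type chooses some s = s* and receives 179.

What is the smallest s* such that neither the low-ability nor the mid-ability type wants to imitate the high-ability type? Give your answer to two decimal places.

5.79

Mid-ability type (on-path payoff 126 − 14.0×2.0 = 98) won't mimic when 98 ≥ 179 − 14.0·s*, i.e. s* ≥ 5.79.
Low-ability type (on-path payoff 68) won't mimic when 68 ≥ 179 − 21.7·s*, i.e. s* ≥ 5.12.
Both must hold, so s* = max(5.12, 5.79) = 5.79. The mid-ability type's constraint binds.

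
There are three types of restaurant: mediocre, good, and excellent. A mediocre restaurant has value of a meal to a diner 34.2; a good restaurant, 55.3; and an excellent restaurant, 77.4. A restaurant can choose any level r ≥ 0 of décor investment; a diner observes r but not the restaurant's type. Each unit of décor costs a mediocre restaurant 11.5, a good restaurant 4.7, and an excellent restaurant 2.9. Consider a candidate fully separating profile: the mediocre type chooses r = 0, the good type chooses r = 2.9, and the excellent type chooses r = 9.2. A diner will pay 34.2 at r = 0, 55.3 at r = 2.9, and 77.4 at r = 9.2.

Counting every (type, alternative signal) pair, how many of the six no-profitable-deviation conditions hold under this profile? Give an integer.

6

Excellent (own payoff 77.4 − 2.9×9.2 = 50.72): to r=0 gives 34.2 → no gain ✓; to r=2.9 gives 55.3 − 2.9×2.9 = 46.89 → no gain ✓.
Mediocre (own payoff 34.2): to r=2.9 gives 55.3 − 11.5×2.9 = 21.95 → no gain ✓; to r=9.2 gives 77.4 − 11.5×9.2 = -28.4 → no gain ✓.
Good (own payoff 55.3 − 4.7×2.9 = 41.67): to r=0 gives 34.2 → no gain ✓; to r=9.2 gives 77.4 − 4.7×9.2 = 34.16 → no gain ✓.
6 of the 6 constraints hold; this profile is a separating equilibrium.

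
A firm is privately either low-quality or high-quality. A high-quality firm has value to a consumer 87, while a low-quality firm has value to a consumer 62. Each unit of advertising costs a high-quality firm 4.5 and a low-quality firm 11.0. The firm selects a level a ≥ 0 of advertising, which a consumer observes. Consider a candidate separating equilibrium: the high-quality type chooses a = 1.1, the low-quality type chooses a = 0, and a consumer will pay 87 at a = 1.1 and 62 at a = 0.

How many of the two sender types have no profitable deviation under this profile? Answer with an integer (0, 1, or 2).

Low-quality type: stay at 0 → 62; mimic → 87 − 11.0 × 1.1 = 74.9. IC fails (62 < 74.9).
High-quality type: signal → 87 − 4.5 × 1.1 = 82.05; deviate to 0 → 62. IC holds (82.05 ≥ 62).
1 of 2 constraints hold, so this profile is not an equilibrium.

1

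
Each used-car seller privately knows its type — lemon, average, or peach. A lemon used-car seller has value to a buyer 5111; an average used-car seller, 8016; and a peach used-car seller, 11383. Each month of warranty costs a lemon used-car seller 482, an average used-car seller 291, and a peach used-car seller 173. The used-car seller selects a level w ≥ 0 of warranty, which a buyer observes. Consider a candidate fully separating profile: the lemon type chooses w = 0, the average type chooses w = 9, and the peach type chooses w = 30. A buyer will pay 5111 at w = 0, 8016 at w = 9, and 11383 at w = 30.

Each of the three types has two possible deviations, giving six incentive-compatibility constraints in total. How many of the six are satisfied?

Peach (own payoff 11383 − 173×30 = 6193): to w=0 gives 5111 → no gain ✓; to w=9 gives 8016 − 173×9 = 6459 → profitable ✗.
Lemon (own payoff 5111): to w=9 gives 8016 − 482×9 = 3678 → no gain ✓; to w=30 gives 11383 − 482×30 = -3077 → no gain ✓.
Average (own payoff 8016 − 291×9 = 5397): to w=0 gives 5111 → no gain ✓; to w=30 gives 11383 − 291×30 = 2653 → no gain ✓.
5 of the 6 constraints hold; not an equilibrium.

5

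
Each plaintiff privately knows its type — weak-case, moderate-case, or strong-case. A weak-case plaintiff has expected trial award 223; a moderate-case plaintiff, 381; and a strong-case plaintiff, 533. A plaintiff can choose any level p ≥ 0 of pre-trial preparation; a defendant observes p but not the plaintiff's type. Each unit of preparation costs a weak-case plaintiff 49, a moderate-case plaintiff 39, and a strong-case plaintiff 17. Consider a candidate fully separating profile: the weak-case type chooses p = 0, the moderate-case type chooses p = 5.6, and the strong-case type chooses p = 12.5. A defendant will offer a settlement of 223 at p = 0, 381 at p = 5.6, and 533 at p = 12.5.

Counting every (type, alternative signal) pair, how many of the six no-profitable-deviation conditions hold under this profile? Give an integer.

Moderate-case (own payoff 381 − 39×5.6 = 162.6): to p=0 gives 223 → profitable ✗; to p=12.5 gives 533 − 39×12.5 = 45.5 → no gain ✓.
Strong-case (own payoff 533 − 17×12.5 = 320.5): to p=0 gives 223 → no gain ✓; to p=5.6 gives 381 − 17×5.6 = 285.8 → no gain ✓.
Weak-case (own payoff 223): to p=5.6 gives 381 − 49×5.6 = 106.6 → no gain ✓; to p=12.5 gives 533 − 49×12.5 = -79.5 → no gain ✓.
5 of the 6 constraints hold; not an equilibrium.

5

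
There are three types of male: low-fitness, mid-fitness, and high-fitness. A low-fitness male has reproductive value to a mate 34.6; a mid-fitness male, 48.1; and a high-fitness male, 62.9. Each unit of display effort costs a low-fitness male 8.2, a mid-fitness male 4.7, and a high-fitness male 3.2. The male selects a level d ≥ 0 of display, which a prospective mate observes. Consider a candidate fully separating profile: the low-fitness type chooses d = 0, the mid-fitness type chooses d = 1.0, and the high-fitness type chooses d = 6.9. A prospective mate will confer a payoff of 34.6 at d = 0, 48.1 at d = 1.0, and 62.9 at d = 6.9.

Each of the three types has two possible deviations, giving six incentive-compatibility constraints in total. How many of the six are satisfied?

High-fitness (own payoff 62.9 − 3.2×6.9 = 40.82): to d=0 gives 34.6 → no gain ✓; to d=1.0 gives 48.1 − 3.2×1.0 = 44.9 → profitable ✗.
Mid-fitness (own payoff 48.1 − 4.7×1.0 = 43.4): to d=0 gives 34.6 → no gain ✓; to d=6.9 gives 62.9 − 4.7×6.9 = 30.47 → no gain ✓.
Low-fitness (own payoff 34.6): to d=1.0 gives 48.1 − 8.2×1.0 = 39.9 → profitable ✗; to d=6.9 gives 62.9 − 8.2×6.9 = 6.32 → no gain ✓.
4 of the 6 constraints hold; not an equilibrium.

4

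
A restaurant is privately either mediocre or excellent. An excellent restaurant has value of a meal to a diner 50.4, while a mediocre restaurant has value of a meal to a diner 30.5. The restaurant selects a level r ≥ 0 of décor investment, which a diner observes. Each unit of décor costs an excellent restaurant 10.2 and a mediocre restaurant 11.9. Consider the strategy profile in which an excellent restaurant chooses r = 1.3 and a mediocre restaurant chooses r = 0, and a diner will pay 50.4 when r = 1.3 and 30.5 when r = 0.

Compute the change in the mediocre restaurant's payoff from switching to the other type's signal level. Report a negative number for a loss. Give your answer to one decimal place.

Playing r = 0 the mediocre restaurant receives 30.5.
Deviating to r = 1.3 brings payment 50.4 at cost 11.9 × 1.3 = 15.47, netting 34.93.
Gain from deviating: 34.93 − 30.5 = 4.43, i.e. 4.4 to one decimal place.
The gain is positive, so the mediocre type's incentive-compatibility constraint is violated — this profile is not a separating equilibrium.

4.4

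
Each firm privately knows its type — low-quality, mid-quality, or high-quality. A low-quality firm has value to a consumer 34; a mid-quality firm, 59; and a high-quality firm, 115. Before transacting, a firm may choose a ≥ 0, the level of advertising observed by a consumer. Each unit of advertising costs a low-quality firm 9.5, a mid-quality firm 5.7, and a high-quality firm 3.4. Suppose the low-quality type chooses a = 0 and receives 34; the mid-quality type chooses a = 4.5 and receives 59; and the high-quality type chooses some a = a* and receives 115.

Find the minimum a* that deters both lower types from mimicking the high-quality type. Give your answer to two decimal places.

Low-quality type (on-path payoff 34) won't mimic when 34 ≥ 115 − 9.5·a*, i.e. a* ≥ 8.53.
Mid-quality type (on-path payoff 59 − 5.7×4.5 = 33.35) won't mimic when 33.35 ≥ 115 − 5.7·a*, i.e. a* ≥ 14.32.
Both must hold, so a* = max(8.53, 14.32) = 14.32. The mid-quality type's constraint binds.

14.32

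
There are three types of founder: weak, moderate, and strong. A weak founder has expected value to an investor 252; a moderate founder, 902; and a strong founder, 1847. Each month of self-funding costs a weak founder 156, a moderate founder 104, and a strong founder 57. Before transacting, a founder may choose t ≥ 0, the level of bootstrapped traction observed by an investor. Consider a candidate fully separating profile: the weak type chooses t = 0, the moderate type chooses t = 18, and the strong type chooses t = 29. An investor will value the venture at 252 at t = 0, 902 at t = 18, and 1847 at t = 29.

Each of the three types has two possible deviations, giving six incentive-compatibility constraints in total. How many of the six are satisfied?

Strong (own payoff 1847 − 57×29 = 194): to t=0 gives 252 → profitable ✗; to t=18 gives 902 − 57×18 = -124 → no gain ✓.
Moderate (own payoff 902 − 104×18 = -970): to t=0 gives 252 → profitable ✗; to t=29 gives 1847 − 104×29 = -1169 → no gain ✓.
Weak (own payoff 252): to t=18 gives 902 − 156×18 = -1906 → no gain ✓; to t=29 gives 1847 − 156×29 = -2677 → no gain ✓.
4 of the 6 constraints hold; not an equilibrium.

4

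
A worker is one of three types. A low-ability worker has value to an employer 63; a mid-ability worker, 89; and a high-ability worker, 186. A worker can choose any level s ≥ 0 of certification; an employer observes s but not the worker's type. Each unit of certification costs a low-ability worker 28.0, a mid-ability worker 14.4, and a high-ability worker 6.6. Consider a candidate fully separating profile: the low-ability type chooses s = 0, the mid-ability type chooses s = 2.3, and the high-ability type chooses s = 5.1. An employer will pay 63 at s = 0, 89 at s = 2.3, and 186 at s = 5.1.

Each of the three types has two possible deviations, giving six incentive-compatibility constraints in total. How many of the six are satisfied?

Low-ability (own payoff 63): to s=2.3 gives 89 − 28.0×2.3 = 24.6 → no gain ✓; to s=5.1 gives 186 − 28.0×5.1 = 43.2 → no gain ✓.
Mid-ability (own payoff 89 − 14.4×2.3 = 55.88): to s=0 gives 63 → profitable ✗; to s=5.1 gives 186 − 14.4×5.1 = 112.56 → profitable ✗.
High-ability (own payoff 186 − 6.6×5.1 = 152.34): to s=0 gives 63 → no gain ✓; to s=2.3 gives 89 − 6.6×2.3 = 73.82 → no gain ✓.
4 of the 6 constraints hold; not an equilibrium.

4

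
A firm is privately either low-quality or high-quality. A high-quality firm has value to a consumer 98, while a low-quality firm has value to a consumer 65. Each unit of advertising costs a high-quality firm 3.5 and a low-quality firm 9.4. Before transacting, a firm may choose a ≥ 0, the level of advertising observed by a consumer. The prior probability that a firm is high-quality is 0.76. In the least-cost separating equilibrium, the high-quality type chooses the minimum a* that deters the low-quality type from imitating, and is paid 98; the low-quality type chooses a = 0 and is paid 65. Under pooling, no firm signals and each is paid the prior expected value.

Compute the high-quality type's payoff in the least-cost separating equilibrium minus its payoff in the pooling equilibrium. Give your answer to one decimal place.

Least-cost separating signal: a* solves 65 = 98 − 9.4·a*, so a* = (98 − 65)/9.4 ≈ 3.5106.
High-quality type's separating payoff: 98 − 3.5 × a* = 98 − 3.5 × (98 − 65)/9.4 = 98 − 115.5/9.4 ≈ 85.713.
Pooling payoff: 0.76 × 98 + 0.24 × 65 = 90.08.
Difference: 85.713 − 90.08 = -4.367, i.e. -4.4 to one decimal place.
The high-quality type would prefer the pooling outcome.

-4.4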